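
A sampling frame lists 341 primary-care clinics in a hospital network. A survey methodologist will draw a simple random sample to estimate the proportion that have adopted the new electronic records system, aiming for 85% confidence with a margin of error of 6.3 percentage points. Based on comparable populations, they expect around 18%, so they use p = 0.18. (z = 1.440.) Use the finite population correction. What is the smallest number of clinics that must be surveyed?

64

Unadjusted: n₀ = 1.440² × 0.18 × 0.82 / 0.063² ≈ 77.11, so n₀ = 78.
Finite population correction with N = 341: n = n₀ / (1 + (n₀−1)/N) = 78 / (1 + 77/341) = 78 / 1.2258 ≈ 63.63.
Rounding up, n = 64.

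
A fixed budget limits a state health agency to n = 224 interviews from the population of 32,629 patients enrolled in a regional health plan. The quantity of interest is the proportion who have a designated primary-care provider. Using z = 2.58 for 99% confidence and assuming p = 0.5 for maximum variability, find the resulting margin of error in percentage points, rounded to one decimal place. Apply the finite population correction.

Finite-population factor: (N−n)/(N−1) = (32629−224)/(32629−1) = 0.9932.
SE(p̂) = √[p(1−p)/n · (N−n)/(N−1)] = √[0.2500/224 × 0.9932] = 0.03329.
E = z × SE = 2.58 × 0.03329 = 0.08590 ≈ 8.6 percentage points.

8.6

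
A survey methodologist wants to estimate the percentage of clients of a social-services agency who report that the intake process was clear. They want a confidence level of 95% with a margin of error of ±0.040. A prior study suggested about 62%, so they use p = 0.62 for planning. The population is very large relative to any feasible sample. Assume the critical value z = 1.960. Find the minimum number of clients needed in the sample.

With p = 0.62, p(1−p) = 0.2356.
n = z²·p(1−p)/E² = 1.960² × 0.2356 / 0.040² = 3.8416 × 0.2356 / 0.001600 ≈ 565.68.
Rounding up gives n = 566.

566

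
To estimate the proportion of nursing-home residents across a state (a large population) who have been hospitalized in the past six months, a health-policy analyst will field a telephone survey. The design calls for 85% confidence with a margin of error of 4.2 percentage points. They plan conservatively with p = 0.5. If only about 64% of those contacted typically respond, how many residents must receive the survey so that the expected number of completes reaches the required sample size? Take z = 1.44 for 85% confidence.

Completed interviews needed: n₀ = 1.44² × 0.2500 / 0.042² ≈ 293.88 → 294.
At a 64% response rate, contacts needed = 294 / 0.64 ≈ 459.38 → 460.

460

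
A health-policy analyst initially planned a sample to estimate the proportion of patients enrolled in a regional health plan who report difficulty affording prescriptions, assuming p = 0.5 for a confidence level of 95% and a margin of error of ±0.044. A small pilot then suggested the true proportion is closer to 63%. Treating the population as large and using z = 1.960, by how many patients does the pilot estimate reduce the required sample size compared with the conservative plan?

Conservative (p = 0.5): n = 1.960² × 0.25 / 0.044² ≈ 496.07 → 497.
Using p = 0.63: p(1−p) = 0.2331, so n = 1.960² × 0.2331 / 0.044² ≈ 462.54 → 463.
Reduction: 497 − 463 = 34.

34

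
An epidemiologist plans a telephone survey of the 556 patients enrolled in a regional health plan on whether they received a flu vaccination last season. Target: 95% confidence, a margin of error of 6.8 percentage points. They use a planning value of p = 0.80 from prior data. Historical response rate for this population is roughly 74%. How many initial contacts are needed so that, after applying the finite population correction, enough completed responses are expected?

For 95% confidence, z = 1.960.
Completed interviews needed (unadjusted): n₀ = 1.960² × 0.1600 / 0.068² ≈ 132.93 → 133.
FPC for N = 556: n = 133 / (1 + 132/556) = 133 / 1.2374 ≈ 107.48 → 108.
At a 74% response rate, contacts needed = 108 / 0.74 ≈ 145.95 → 146.

146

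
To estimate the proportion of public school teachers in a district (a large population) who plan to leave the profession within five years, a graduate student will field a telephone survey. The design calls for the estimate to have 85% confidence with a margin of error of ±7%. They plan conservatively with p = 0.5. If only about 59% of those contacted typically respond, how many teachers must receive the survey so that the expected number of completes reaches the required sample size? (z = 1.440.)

180

Completed interviews needed: n₀ = 1.440² × 0.2500 / 0.070² ≈ 105.80 → 106.
At a 59% response rate, contacts needed = 106 / 0.59 ≈ 179.66 → 180.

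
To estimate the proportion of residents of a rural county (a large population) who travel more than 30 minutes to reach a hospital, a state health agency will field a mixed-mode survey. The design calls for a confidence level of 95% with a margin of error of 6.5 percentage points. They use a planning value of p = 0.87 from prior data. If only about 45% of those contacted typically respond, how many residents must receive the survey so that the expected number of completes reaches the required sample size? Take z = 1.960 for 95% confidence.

Completed interviews needed: n₀ = 1.960² × 0.1131 / 0.065² ≈ 102.84 → 103.
At a 45% response rate, contacts needed = 103 / 0.45 ≈ 228.89 → 229.

229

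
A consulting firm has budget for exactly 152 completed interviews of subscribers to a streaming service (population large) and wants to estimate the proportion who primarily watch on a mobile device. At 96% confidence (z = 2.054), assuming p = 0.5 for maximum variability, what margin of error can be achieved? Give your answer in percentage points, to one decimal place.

SE(p̂) = √[p(1−p)/n] = √[0.2500/152] = 0.04056.
E = z × SE = 2.054 × 0.04056 = 0.08330, or 8.3 percentage points.

8.3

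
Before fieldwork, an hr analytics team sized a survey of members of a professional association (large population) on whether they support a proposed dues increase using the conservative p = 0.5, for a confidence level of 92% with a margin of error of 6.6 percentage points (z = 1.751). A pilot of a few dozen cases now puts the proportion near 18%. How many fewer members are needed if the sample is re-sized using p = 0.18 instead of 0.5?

Conservative (p = 0.5): n = 1.751² × 0.25 / 0.066² ≈ 175.96 → 176.
Using p = 0.18: p(1−p) = 0.1476, so n = 1.751² × 0.1476 / 0.066² ≈ 103.89 → 104.
Reduction: 176 − 104 = 72.

72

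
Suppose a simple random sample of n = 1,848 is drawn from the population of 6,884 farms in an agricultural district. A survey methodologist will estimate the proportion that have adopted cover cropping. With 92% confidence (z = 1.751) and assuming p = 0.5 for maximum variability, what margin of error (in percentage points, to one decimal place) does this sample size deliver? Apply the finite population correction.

Finite-population factor: (N−n)/(N−1) = (6884−1848)/(6884−1) = 0.7317.
SE(p̂) = √[p(1−p)/n · (N−n)/(N−1)] = √[0.2500/1848 × 0.7317] = 0.00995.
E = z × SE = 1.751 × 0.00995 = 0.01742 ≈ 1.7 percentage points.

1.7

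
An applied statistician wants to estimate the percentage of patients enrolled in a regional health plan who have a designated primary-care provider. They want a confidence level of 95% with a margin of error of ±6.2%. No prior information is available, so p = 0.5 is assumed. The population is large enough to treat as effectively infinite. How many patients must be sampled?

For 95% confidence, z = 1.96.
With p = 0.5, p(1−p) = 0.25.
n = z²·p(1−p)/E² = 1.96² × 0.2500 / 0.062² = 3.8416 × 0.2500 / 0.003844 ≈ 249.84.
Rounding up gives n = 250.

250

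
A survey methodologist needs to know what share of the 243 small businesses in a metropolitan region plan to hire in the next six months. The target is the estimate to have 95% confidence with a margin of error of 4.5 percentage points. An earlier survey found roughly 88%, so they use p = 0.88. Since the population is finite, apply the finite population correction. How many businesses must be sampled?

For 95% confidence, z = 1.960.
Unadjusted: n₀ = 1.960² × 0.88 × 0.12 / 0.045² ≈ 200.33, so n₀ = 201.
Finite population correction with N = 243: n = n₀ / (1 + (n₀−1)/N) = 201 / (1 + 200/243) = 201 / 1.8230 ≈ 110.26.
Rounding up, n = 111.

111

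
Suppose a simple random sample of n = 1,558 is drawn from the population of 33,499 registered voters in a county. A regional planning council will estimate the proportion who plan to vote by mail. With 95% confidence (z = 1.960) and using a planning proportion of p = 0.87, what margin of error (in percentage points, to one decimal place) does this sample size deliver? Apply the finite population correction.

Finite-population factor: (N−n)/(N−1) = (33499−1558)/(33499−1) = 0.9535.
SE(p̂) = √[p(1−p)/n · (N−n)/(N−1)] = √[0.1131/1558 × 0.9535] = 0.00832.
E = z × SE = 1.960 × 0.00832 = 0.01631 ≈ 1.6 percentage points.

1.6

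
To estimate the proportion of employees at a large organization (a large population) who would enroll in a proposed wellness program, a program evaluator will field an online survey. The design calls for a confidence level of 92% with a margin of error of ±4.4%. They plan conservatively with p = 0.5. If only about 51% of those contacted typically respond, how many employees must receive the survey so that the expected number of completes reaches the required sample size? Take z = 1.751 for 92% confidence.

Completed interviews needed: n₀ = 1.751² × 0.2500 / 0.044² ≈ 395.92 → 396.
At a 51% response rate, contacts needed = 396 / 0.51 ≈ 776.47 → 777.

777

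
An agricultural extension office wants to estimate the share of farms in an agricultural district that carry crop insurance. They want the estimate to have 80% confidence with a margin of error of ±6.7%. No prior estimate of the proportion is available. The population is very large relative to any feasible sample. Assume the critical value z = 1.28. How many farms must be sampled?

With no prior estimate, use p = 0.5, giving p(1−p) = 0.25.
n = z²·p(1−p)/E² = 1.28² × 0.2500 / 0.067² = 1.6384 × 0.2500 / 0.004489 ≈ 91.25.
Rounding up gives n = 92.

92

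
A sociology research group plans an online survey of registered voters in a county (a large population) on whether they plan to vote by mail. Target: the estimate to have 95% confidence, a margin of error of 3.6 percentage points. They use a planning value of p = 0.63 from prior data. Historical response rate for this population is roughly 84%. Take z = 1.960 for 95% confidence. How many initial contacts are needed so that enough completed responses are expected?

Completed interviews needed: n₀ = 1.960² × 0.2331 / 0.036² ≈ 690.95 → 691.
At an 84% response rate, contacts needed = 691 / 0.84 ≈ 822.62 → 823.

823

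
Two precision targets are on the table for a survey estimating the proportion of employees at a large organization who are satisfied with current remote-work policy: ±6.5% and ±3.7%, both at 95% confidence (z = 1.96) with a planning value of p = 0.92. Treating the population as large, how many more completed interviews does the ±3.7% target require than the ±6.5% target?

At ±6.5%: n = 1.96² × 0.0736 / 0.065² ≈ 66.92 → 67.
At ±3.7%: n = 1.96² × 0.0736 / 0.037² ≈ 206.53 → 207.
Additional respondents: 207 − 67 = 140.

140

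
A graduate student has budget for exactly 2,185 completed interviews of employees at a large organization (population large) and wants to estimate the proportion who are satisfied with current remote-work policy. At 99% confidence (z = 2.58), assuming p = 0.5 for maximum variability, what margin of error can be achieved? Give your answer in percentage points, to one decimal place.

2.8

SE(p̂) = √[p(1−p)/n] = √[0.2500/2185] = 0.01070.
E = z × SE = 2.58 × 0.01070 = 0.02760, or 2.8 percentage points.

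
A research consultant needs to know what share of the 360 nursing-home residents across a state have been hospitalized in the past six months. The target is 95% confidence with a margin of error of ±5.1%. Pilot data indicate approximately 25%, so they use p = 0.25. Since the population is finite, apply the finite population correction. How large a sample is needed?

For 95% confidence, z = 1.960.
Unadjusted: n₀ = 1.960² × 0.25 × 0.75 / 0.051² ≈ 276.93, so n₀ = 277.
Finite population correction with N = 360: n = n₀ / (1 + (n₀−1)/N) = 277 / (1 + 276/360) = 277 / 1.7667 ≈ 156.79.
Rounding up, n = 157.

157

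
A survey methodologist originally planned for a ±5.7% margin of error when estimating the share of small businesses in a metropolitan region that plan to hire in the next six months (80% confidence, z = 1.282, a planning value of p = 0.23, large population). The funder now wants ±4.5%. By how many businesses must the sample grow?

At ±5.7%: n = 1.282² × 0.1771 / 0.057² ≈ 89.59 → 90.
At ±4.5%: n = 1.282² × 0.1771 / 0.045² ≈ 143.74 → 144.
Additional respondents: 144 − 90 = 54.

54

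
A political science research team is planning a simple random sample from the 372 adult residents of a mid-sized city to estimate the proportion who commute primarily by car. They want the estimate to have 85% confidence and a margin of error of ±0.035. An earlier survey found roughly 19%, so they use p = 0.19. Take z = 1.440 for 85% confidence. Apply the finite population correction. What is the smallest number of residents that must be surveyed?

154

Unadjusted: n₀ = 1.440² × 0.19 × 0.81 / 0.035² ≈ 260.51, so n₀ = 261.
Finite population correction with N = 372: n = n₀ / (1 + (n₀−1)/N) = 261 / (1 + 260/372) = 261 / 1.6989 ≈ 153.63.
Rounding up, n = 154.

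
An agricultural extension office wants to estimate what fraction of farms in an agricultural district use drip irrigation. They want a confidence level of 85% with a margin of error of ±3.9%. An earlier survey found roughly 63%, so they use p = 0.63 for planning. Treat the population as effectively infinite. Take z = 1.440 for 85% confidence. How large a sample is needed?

With p = 0.63, p(1−p) = 0.2331.
n = z²·p(1−p)/E² = 1.440² × 0.2331 / 0.039² = 2.0736 × 0.2331 / 0.001521 ≈ 317.79.
Rounding up gives n = 318.

318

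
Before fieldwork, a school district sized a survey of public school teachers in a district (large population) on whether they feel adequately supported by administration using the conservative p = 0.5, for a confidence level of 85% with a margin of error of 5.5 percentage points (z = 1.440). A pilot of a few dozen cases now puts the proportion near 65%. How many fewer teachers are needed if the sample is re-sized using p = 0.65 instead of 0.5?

Conservative (p = 0.5): n = 1.440² × 0.25 / 0.055² ≈ 171.37 → 172.
Using p = 0.65: p(1−p) = 0.2275, so n = 1.440² × 0.2275 / 0.055² ≈ 155.95 → 156.
Reduction: 172 − 156 = 16.

16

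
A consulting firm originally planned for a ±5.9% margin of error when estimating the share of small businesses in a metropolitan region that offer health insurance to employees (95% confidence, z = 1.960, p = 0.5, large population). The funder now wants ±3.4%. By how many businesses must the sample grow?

At ±5.9%: n = 1.960² × 0.2500 / 0.059² ≈ 275.90 → 276.
At ±3.4%: n = 1.960² × 0.2500 / 0.034² ≈ 830.80 → 831.
Additional respondents: 831 − 276 = 555.

555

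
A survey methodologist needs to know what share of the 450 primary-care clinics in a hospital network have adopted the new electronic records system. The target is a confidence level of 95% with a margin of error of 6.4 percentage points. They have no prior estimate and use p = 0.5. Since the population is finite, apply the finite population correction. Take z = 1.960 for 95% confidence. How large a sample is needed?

Unadjusted: n₀ = 1.960² × 0.50 × 0.50 / 0.064² ≈ 234.47, so n₀ = 235.
Finite population correction with N = 450: n = n₀ / (1 + (n₀−1)/N) = 235 / (1 + 234/450) = 235 / 1.5200 ≈ 154.61.
Rounding up, n = 155.

155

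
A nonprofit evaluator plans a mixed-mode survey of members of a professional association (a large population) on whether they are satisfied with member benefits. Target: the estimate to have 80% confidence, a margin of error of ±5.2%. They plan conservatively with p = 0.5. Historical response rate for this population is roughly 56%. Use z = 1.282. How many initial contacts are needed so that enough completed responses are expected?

272

Completed interviews needed: n₀ = 1.282² × 0.2500 / 0.052² ≈ 151.95 → 152.
At a 56% response rate, contacts needed = 152 / 0.56 ≈ 271.43 → 272.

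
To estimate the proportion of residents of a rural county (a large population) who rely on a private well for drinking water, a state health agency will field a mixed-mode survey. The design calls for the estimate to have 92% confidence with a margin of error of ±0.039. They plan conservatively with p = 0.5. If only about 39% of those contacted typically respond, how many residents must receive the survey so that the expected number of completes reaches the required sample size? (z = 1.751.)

1293

Completed interviews needed: n₀ = 1.751² × 0.2500 / 0.039² ≈ 503.94 → 504.
At a 39% response rate, contacts needed = 504 / 0.39 ≈ 1292.31 → 1293.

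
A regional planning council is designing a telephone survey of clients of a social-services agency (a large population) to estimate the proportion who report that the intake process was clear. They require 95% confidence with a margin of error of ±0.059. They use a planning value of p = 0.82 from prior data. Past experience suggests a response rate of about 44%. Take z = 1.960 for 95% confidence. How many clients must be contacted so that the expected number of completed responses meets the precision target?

Completed interviews needed: n₀ = 1.960² × 0.1476 / 0.059² ≈ 162.89 → 163.
At a 44% response rate, contacts needed = 163 / 0.44 ≈ 370.45 → 371.

371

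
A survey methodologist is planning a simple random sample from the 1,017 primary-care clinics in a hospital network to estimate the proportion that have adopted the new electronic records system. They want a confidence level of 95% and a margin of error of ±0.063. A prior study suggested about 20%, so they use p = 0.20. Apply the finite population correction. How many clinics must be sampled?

135

For 95% confidence, z = 1.960.
Unadjusted: n₀ = 1.960² × 0.20 × 0.80 / 0.063² ≈ 154.86, so n₀ = 155.
Finite population correction with N = 1,017: n = n₀ / (1 + (n₀−1)/N) = 155 / (1 + 154/1017) = 155 / 1.1514 ≈ 134.62.
Rounding up, n = 135.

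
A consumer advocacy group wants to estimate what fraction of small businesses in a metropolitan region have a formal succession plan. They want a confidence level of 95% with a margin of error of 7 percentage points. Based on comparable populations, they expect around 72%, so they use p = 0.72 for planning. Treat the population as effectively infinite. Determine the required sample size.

For 95% confidence, z = 1.960.
With p = 0.72, p(1−p) = 0.2016.
n = z²·p(1−p)/E² = 1.960² × 0.2016 / 0.070² = 3.8416 × 0.2016 / 0.004900 ≈ 158.05.
Rounding up gives n = 159.

159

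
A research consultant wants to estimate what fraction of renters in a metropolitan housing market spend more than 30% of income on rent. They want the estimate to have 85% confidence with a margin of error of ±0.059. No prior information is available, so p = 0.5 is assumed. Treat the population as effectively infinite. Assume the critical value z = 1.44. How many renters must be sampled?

149

With p = 0.5, p(1−p) = 0.25.
n = z²·p(1−p)/E² = 1.44² × 0.2500 / 0.059² = 2.0736 × 0.2500 / 0.003481 ≈ 148.92.
Rounding up gives n = 149.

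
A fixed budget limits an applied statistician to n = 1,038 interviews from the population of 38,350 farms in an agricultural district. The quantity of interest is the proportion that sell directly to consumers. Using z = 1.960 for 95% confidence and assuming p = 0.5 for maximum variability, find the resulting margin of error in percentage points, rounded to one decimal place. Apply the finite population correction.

3.0

Finite-population factor: (N−n)/(N−1) = (38350−1038)/(38350−1) = 0.9730.
SE(p̂) = √[p(1−p)/n · (N−n)/(N−1)] = √[0.2500/1038 × 0.9730] = 0.01531.
E = z × SE = 1.960 × 0.01531 = 0.03000 ≈ 3.0 percentage points.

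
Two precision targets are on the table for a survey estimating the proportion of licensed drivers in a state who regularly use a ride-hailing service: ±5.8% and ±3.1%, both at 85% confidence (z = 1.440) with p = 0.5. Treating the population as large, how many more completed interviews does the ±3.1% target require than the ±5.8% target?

At ±5.8%: n = 1.440² × 0.2500 / 0.058² ≈ 154.10 → 155.
At ±3.1%: n = 1.440² × 0.2500 / 0.031² ≈ 539.44 → 540.
Additional respondents: 540 − 155 = 385.

385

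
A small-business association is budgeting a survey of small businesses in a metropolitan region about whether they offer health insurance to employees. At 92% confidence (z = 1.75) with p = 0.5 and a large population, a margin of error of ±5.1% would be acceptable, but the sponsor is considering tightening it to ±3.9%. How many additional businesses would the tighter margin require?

209

At ±5.1%: n = 1.75² × 0.2500 / 0.051² ≈ 294.36 → 295.
At ±3.9%: n = 1.75² × 0.2500 / 0.039² ≈ 503.37 → 504.
Additional respondents: 504 − 295 = 209.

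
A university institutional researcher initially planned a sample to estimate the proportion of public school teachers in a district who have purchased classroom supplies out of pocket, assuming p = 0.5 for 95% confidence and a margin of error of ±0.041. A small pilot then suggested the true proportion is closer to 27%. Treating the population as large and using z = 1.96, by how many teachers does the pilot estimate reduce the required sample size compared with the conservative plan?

121

Conservative (p = 0.5): n = 1.96² × 0.25 / 0.041² ≈ 571.33 → 572.
Using p = 0.27: p(1−p) = 0.1971, so n = 1.96² × 0.1971 / 0.041² ≈ 450.43 → 451.
Reduction: 572 − 451 = 121.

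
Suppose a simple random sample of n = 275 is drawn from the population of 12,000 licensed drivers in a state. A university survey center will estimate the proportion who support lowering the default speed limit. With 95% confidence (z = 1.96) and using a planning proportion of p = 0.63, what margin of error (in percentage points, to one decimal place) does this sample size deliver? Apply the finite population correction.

5.6

Finite-population factor: (N−n)/(N−1) = (12000−275)/(12000−1) = 0.9772.
SE(p̂) = √[p(1−p)/n · (N−n)/(N−1)] = √[0.2331/275 × 0.9772] = 0.02878.
E = z × SE = 1.96 × 0.02878 = 0.05641 ≈ 5.6 percentage points.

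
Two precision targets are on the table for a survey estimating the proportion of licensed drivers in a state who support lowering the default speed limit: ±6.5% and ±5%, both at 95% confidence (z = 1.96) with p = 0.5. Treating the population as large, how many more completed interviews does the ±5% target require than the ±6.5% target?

At ±6.5%: n = 1.96² × 0.2500 / 0.065² ≈ 227.31 → 228.
At ±5%: n = 1.96² × 0.2500 / 0.050² ≈ 384.16 → 385.
Additional respondents: 385 − 228 = 157.

157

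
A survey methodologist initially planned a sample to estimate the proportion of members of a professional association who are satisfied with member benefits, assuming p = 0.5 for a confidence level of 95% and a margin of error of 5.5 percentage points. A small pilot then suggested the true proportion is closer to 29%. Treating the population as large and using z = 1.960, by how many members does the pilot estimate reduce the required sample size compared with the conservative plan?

56

Conservative (p = 0.5): n = 1.960² × 0.25 / 0.055² ≈ 317.49 → 318.
Using p = 0.29: p(1−p) = 0.2059, so n = 1.960² × 0.2059 / 0.055² ≈ 261.48 → 262.
Reduction: 318 − 262 = 56.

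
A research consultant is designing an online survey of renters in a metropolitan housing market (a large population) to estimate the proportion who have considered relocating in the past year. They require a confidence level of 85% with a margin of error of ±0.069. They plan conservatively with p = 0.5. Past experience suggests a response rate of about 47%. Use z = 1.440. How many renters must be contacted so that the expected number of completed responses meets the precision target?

232

Completed interviews needed: n₀ = 1.440² × 0.2500 / 0.069² ≈ 108.88 → 109.
At a 47% response rate, contacts needed = 109 / 0.47 ≈ 231.91 → 232.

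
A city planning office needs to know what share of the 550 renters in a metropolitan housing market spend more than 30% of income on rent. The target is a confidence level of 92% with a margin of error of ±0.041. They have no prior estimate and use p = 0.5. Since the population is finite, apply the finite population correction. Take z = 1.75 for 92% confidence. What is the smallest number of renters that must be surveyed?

250

Unadjusted: n₀ = 1.75² × 0.50 × 0.50 / 0.041² ≈ 455.46, so n₀ = 456.
Finite population correction with N = 550: n = n₀ / (1 + (n₀−1)/N) = 456 / (1 + 455/550) = 456 / 1.8273 ≈ 249.55.
Rounding up, n = 250.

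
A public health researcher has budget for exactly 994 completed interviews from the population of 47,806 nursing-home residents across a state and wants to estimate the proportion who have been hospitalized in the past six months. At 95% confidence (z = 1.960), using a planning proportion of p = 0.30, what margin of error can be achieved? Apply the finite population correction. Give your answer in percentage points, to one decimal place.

2.8

Finite-population factor: (N−n)/(N−1) = (47806−994)/(47806−1) = 0.9792.
SE(p̂) = √[p(1−p)/n · (N−n)/(N−1)] = √[0.2100/994 × 0.9792] = 0.01438.
E = z × SE = 1.960 × 0.01438 = 0.02819 ≈ 2.8 percentage points.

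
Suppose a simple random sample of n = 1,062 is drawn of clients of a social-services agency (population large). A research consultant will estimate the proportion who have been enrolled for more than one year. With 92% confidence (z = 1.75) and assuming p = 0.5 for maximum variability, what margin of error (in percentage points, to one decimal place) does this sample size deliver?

2.7

SE(p̂) = √[p(1−p)/n] = √[0.2500/1062] = 0.01534.
E = z × SE = 1.75 × 0.01534 = 0.02685, or 2.7 percentage points.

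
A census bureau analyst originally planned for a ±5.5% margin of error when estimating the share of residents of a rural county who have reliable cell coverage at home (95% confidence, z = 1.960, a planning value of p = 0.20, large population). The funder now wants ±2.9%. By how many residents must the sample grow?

At ±5.5%: n = 1.960² × 0.1600 / 0.055² ≈ 203.19 → 204.
At ±2.9%: n = 1.960² × 0.1600 / 0.029² ≈ 730.86 → 731.
Additional respondents: 731 − 204 = 527.

527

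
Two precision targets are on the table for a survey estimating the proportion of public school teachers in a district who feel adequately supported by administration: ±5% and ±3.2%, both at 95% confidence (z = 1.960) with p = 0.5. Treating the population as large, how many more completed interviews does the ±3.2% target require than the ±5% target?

553

At ±5%: n = 1.960² × 0.2500 / 0.050² ≈ 384.16 → 385.
At ±3.2%: n = 1.960² × 0.2500 / 0.032² ≈ 937.89 → 938.
Additional respondents: 938 − 385 = 553.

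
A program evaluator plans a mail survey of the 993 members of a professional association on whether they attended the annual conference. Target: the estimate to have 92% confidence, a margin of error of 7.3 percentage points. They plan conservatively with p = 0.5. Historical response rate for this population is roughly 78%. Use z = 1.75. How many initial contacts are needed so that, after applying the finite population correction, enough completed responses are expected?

162

Completed interviews needed (unadjusted): n₀ = 1.75² × 0.2500 / 0.073² ≈ 143.67 → 144.
FPC for N = 993: n = 144 / (1 + 143/993) = 144 / 1.1440 ≈ 125.87 → 126.
At a 78% response rate, contacts needed = 126 / 0.78 ≈ 161.54 → 162.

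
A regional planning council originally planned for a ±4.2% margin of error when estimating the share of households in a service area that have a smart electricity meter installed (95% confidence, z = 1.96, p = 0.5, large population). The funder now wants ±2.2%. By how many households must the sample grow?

1440

At ±4.2%: n = 1.96² × 0.2500 / 0.042² ≈ 544.44 → 545.
At ±2.2%: n = 1.96² × 0.2500 / 0.022² ≈ 1984.30 → 1985.
Additional respondents: 1985 − 545 = 1440.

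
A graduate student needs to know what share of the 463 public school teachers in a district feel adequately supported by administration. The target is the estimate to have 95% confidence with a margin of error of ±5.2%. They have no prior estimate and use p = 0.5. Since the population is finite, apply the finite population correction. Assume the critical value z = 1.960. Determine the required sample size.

202

Unadjusted: n₀ = 1.960² × 0.50 × 0.50 / 0.052² ≈ 355.18, so n₀ = 356.
Finite population correction with N = 463: n = n₀ / (1 + (n₀−1)/N) = 356 / (1 + 355/463) = 356 / 1.7667 ≈ 201.50.
Rounding up, n = 202.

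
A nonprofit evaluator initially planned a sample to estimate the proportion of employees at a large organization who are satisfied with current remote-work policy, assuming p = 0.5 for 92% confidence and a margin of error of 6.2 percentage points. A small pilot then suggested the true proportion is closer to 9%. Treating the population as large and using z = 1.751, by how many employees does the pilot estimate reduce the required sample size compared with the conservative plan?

Conservative (p = 0.5): n = 1.751² × 0.25 / 0.062² ≈ 199.40 → 200.
Using p = 0.09: p(1−p) = 0.0819, so n = 1.751² × 0.0819 / 0.062² ≈ 65.32 → 66.
Reduction: 200 − 66 = 134.

134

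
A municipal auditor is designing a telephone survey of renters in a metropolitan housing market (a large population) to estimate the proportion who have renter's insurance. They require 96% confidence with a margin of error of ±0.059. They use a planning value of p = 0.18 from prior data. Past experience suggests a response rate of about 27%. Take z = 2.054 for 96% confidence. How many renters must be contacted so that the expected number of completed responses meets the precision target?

663

Completed interviews needed: n₀ = 2.054² × 0.1476 / 0.059² ≈ 178.89 → 179.
At a 27% response rate, contacts needed = 179 / 0.27 ≈ 662.96 → 663.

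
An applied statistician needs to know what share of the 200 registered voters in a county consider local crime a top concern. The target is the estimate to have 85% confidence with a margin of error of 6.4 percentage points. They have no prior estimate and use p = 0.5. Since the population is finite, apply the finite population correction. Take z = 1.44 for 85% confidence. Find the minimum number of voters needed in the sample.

78

Unadjusted: n₀ = 1.44² × 0.50 × 0.50 / 0.064² ≈ 126.56, so n₀ = 127.
Finite population correction with N = 200: n = n₀ / (1 + (n₀−1)/N) = 127 / (1 + 126/200) = 127 / 1.6300 ≈ 77.91.
Rounding up, n = 78.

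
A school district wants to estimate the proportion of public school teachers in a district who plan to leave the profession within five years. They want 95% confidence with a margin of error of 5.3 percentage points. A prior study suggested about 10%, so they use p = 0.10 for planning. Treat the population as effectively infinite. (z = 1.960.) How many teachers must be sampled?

With p = 0.10, p(1−p) = 0.0900.
n = z²·p(1−p)/E² = 1.960² × 0.0900 / 0.053² = 3.8416 × 0.0900 / 0.002809 ≈ 123.08.
Rounding up gives n = 124.

124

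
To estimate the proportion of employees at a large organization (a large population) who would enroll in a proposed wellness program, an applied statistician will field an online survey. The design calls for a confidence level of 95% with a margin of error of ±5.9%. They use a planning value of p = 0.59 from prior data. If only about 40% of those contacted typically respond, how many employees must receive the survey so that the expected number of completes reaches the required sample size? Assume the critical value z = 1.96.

Completed interviews needed: n₀ = 1.96² × 0.2419 / 0.059² ≈ 266.96 → 267.
At a 40% response rate, contacts needed = 267 / 0.40 ≈ 667.50 → 668.

668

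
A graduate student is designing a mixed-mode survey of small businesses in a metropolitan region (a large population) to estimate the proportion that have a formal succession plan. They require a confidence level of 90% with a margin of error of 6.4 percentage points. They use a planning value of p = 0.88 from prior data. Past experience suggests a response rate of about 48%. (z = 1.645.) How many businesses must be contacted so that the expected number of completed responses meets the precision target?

Completed interviews needed: n₀ = 1.645² × 0.1056 / 0.064² ≈ 69.76 → 70.
At a 48% response rate, contacts needed = 70 / 0.48 ≈ 145.83 → 146.

146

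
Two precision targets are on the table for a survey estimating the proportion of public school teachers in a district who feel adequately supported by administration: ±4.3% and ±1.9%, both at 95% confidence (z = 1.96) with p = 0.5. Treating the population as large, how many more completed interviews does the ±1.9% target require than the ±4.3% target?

At ±4.3%: n = 1.96² × 0.2500 / 0.043² ≈ 519.42 → 520.
At ±1.9%: n = 1.96² × 0.2500 / 0.019² ≈ 2660.39 → 2661.
Additional respondents: 2661 − 520 = 2141.

2141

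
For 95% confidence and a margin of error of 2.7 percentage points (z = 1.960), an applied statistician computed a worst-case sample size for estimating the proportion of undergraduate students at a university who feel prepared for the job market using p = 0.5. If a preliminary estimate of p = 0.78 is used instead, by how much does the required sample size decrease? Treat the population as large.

Conservative (p = 0.5): n = 1.960² × 0.25 / 0.027² ≈ 1317.42 → 1318.
Using p = 0.78: p(1−p) = 0.1716, so n = 1.960² × 0.1716 / 0.027² ≈ 904.28 → 905.
Reduction: 1318 − 905 = 413.

413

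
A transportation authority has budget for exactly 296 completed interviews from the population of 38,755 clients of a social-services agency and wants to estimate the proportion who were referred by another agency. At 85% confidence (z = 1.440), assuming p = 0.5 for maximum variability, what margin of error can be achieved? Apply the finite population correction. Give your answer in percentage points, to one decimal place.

4.2

Finite-population factor: (N−n)/(N−1) = (38755−296)/(38755−1) = 0.9924.
SE(p̂) = √[p(1−p)/n · (N−n)/(N−1)] = √[0.2500/296 × 0.9924] = 0.02895.
E = z × SE = 1.440 × 0.02895 = 0.04169 ≈ 4.2 percentage points.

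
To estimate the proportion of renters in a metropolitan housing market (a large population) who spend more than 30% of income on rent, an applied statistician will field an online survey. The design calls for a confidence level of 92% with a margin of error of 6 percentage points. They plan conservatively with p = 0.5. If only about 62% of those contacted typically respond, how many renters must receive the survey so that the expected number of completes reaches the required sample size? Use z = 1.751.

344

Completed interviews needed: n₀ = 1.751² × 0.2500 / 0.060² ≈ 212.92 → 213.
At a 62% response rate, contacts needed = 213 / 0.62 ≈ 343.55 → 344.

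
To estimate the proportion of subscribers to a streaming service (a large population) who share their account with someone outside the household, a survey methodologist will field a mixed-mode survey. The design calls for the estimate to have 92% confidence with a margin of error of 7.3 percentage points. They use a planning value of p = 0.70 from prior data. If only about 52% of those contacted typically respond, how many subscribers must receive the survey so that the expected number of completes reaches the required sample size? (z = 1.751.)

233

Completed interviews needed: n₀ = 1.751² × 0.2100 / 0.073² ≈ 120.82 → 121.
At a 52% response rate, contacts needed = 121 / 0.52 ≈ 232.69 → 233.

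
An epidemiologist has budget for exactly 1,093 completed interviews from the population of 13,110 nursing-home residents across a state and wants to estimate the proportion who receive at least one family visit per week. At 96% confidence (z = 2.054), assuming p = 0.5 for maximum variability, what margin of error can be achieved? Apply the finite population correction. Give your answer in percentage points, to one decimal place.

Finite-population factor: (N−n)/(N−1) = (13110−1093)/(13110−1) = 0.9167.
SE(p̂) = √[p(1−p)/n · (N−n)/(N−1)] = √[0.2500/1093 × 0.9167] = 0.01448.
E = z × SE = 2.054 × 0.01448 = 0.02974 ≈ 3.0 percentage points.

3.0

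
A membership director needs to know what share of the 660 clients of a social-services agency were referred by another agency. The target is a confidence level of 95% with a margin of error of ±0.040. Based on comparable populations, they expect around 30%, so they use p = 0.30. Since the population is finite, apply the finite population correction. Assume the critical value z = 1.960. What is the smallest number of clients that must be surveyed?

287

Unadjusted: n₀ = 1.960² × 0.30 × 0.70 / 0.040² ≈ 504.21, so n₀ = 505.
Finite population correction with N = 660: n = n₀ / (1 + (n₀−1)/N) = 505 / (1 + 504/660) = 505 / 1.7636 ≈ 286.34.
Rounding up, n = 287.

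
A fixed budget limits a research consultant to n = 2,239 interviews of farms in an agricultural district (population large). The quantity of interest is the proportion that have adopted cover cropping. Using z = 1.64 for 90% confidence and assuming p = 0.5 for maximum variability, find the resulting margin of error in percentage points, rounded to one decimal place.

1.7

SE(p̂) = √[p(1−p)/n] = √[0.2500/2239] = 0.01057.
E = z × SE = 1.64 × 0.01057 = 0.01733, or 1.7 percentage points.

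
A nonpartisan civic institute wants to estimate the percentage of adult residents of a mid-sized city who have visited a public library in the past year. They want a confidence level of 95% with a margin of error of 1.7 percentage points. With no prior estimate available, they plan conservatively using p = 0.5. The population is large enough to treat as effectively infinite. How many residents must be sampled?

For 95% confidence, z = 1.960.
With p = 0.5, p(1−p) = 0.25.
n = z²·p(1−p)/E² = 1.960² × 0.2500 / 0.017² = 3.8416 × 0.2500 / 0.000289 ≈ 3323.18.
Rounding up gives n = 3324.

3324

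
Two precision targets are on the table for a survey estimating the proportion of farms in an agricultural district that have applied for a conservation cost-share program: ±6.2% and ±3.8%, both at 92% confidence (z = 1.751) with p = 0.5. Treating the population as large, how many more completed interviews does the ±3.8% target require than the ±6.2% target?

At ±6.2%: n = 1.751² × 0.2500 / 0.062² ≈ 199.40 → 200.
At ±3.8%: n = 1.751² × 0.2500 / 0.038² ≈ 530.82 → 531.
Additional respondents: 531 − 200 = 331.

331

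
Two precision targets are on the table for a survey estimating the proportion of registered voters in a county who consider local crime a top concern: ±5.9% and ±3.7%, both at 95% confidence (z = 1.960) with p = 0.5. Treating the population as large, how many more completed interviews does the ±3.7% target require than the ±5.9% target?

At ±5.9%: n = 1.960² × 0.2500 / 0.059² ≈ 275.90 → 276.
At ±3.7%: n = 1.960² × 0.2500 / 0.037² ≈ 701.53 → 702.
Additional respondents: 702 − 276 = 426.

426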